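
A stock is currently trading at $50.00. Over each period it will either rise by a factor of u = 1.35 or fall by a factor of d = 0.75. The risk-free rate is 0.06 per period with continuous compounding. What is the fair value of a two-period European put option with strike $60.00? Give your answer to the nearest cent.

$10.67

Risk-neutral probability p = (e^0.06 − 0.75)/(1.35 − 0.75) = 0.3118/0.6000 = 0.5197
Terminal stock prices: S_uu = 91.13, S_ud = 50.62, S_dd = 28.12
Terminal payoffs (K − S): max(-31.13, 0) = 0, max(9.375, 0) = 9.375, max(31.88, 0) = 31.88
Node u (S = 67.5): V_u = e^(−0.06)·[0.5197·0.0000 + 0.4803·9.3750] = 4.2403
Node d (S = 37.5): V_d = e^(−0.06)·[0.5197·9.3750 + 0.4803·31.8750] = 19.0059
Node 0 (S = 50): V_0 = e^(−0.06)·[0.5197·4.2403 + 0.4803·19.0059] = 10.6719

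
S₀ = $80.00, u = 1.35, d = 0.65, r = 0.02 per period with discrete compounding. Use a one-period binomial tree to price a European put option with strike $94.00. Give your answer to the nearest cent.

Risk-neutral probability p = (1 + 0.02 − 0.65)/(1.35 − 0.65) = 0.3700/0.7000 = 0.5286
Terminal stock prices: S_u = 108, S_d = 52
Terminal payoffs (K − S): max(-14, 0) = 0, max(42, 0) = 42
Node 0 (S = 80): V_0 = 1/1.02·[0.5286·0.0000 + 0.4714·42.0000] = 19.4118

$19.41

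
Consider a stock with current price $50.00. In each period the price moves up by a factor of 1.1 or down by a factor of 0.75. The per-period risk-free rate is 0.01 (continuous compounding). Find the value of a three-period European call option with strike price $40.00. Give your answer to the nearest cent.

$12.79

Risk-neutral probability p = (e^0.01 − 0.75)/(1.1 − 0.75) = 0.2601/0.3500 = 0.7430
Terminal stock prices: S_uuu = 66.55, S_uud = 45.38, S_udd = 30.94, S_ddd = 21.09
Terminal payoffs (S − K): max(26.55, 0) = 26.55, max(5.375, 0) = 5.375, max(-9.062, 0) = 0, max(-18.91, 0) = 0
Node uu (S = 60.5): V_uu = e^(−0.01)·[0.7430·26.5500 + 0.2570·5.3750] = 20.8980
Node ud (S = 41.25): V_ud = e^(−0.01)·[0.7430·5.3750 + 0.2570·0.0000] = 3.9539
Node dd (S = 28.12): V_dd = e^(−0.01)·[0.7430·0.0000 + 0.2570·0.0000] = 0.0000
Node u (S = 55): V_u = e^(−0.01)·[0.7430·20.8980 + 0.2570·3.9539] = 16.3788
Node d (S = 37.5): V_d = e^(−0.01)·[0.7430·3.9539 + 0.2570·0.0000] = 2.9085
Node 0 (S = 50): V_0 = e^(−0.01)·[0.7430·16.3788 + 0.2570·2.9085] = 12.7884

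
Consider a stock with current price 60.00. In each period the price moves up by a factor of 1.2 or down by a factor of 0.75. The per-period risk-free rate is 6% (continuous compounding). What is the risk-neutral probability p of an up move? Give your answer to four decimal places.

Risk-neutral probability p = (e^0.06 − 0.75)/(1.2 − 0.75) = 0.3118/0.4500 = 0.6930

p = 0.6930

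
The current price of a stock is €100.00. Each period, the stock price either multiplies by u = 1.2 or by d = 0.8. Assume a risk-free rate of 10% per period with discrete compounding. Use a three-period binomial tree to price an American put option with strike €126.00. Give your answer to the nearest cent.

Risk-neutral probability p = (1 + 0.1 − 0.8)/(1.2 − 0.8) = 0.3000/0.4000 = 0.7500
Terminal stock prices: S_uuu = 172.8, S_uud = 115.2, S_udd = 76.8, S_ddd = 51.2
Terminal payoffs (K − S): max(-46.8, 0) = 0, max(10.8, 0) = 10.8, max(49.2, 0) = 49.2, max(74.8, 0) = 74.8
Node uu (S = 144): continuation = 1/1.1·[0.7500·0.0000 + 0.2500·10.8000] = 2.4545; exercise value = 0.0000 ≤ continuation, so V_uu = 2.4545
Node ud (S = 96): continuation = 1/1.1·[0.7500·10.8000 + 0.2500·49.2000] = 18.5455; exercise value = 30.0000 > continuation, so V_ud = 30.0000 (exercise)
Node dd (S = 64): continuation = 1/1.1·[0.7500·49.2000 + 0.2500·74.8000] = 50.5455; exercise value = 62.0000 > continuation, so V_dd = 62.0000 (exercise)
Node u (S = 120): continuation = 1/1.1·[0.7500·2.4545 + 0.2500·30.0000] = 8.4917; exercise value = 6.0000 ≤ continuation, so V_u = 8.4917
Node d (S = 80): continuation = 1/1.1·[0.7500·30.0000 + 0.2500·62.0000] = 34.5455; exercise value = 46.0000 > continuation, so V_d = 46.0000 (exercise)
Node 0 (S = 100): continuation = 1/1.1·[0.7500·8.4917 + 0.2500·46.0000] = 16.2444; exercise value = 26.0000 > continuation, so V_0 = 26.0000 (exercise)

€26.00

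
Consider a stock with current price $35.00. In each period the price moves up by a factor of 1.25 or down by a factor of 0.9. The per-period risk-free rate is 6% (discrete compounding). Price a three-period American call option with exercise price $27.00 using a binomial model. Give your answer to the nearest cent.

Risk-neutral probability p = (1 + 0.06 − 0.9)/(1.25 − 0.9) = 0.1600/0.3500 = 0.4571
Terminal stock prices: S_uuu = 68.36, S_uud = 49.22, S_udd = 35.44, S_ddd = 25.52
Terminal payoffs (S − K): max(41.36, 0) = 41.36, max(22.22, 0) = 22.22, max(8.438, 0) = 8.438, max(-1.485, 0) = 0
Node uu (S = 54.69): continuation = 1/1.06·[0.4571·41.3594 + 0.5429·22.2188] = 29.2158; exercise value = 27.6875 ≤ continuation, so V_uu = 29.2158
Node ud (S = 39.38): continuation = 1/1.06·[0.4571·22.2188 + 0.5429·8.4375] = 13.9033; exercise value = 12.3750 ≤ continuation, so V_ud = 13.9033
Node dd (S = 28.35): continuation = 1/1.06·[0.4571·8.4375 + 0.5429·0.0000] = 3.6388; exercise value = 1.3500 ≤ continuation, so V_dd = 3.6388
Node u (S = 43.75): continuation = 1/1.06·[0.4571·29.2158 + 0.5429·13.9033] = 19.7201; exercise value = 16.7500 ≤ continuation, so V_u = 19.7201
Node d (S = 31.5): continuation = 1/1.06·[0.4571·13.9033 + 0.5429·3.6388] = 7.8596; exercise value = 4.5000 ≤ continuation, so V_d = 7.8596
Node 0 (S = 35): continuation = 1/1.06·[0.4571·19.7201 + 0.5429·7.8596] = 12.5297; exercise value = 8.0000 ≤ continuation, so V_0 = 12.5297

$12.53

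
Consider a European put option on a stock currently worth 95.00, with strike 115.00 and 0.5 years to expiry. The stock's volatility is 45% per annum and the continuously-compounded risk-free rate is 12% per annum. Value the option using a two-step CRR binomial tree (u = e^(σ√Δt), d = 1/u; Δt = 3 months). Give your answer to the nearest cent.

CRR parameters: u = e^(σ√Δt) = e^(0.45·√0.25) = 1.2523, d = 1/u = 0.7985
Per-period rate: rΔt = 0.12·0.25 = 0.03, so R = e^0.03 = 1.0305
Risk-neutral probability p = (e^0.03 − 0.7985)/(1.2523 − 0.7985) = 0.2319/0.4538 = 0.5111
Terminal stock prices: S_uu = 149, S_ud = 95, S_dd = 60.57
Terminal payoffs (K − S): max(-33.99, 0) = 0, max(20, 0) = 20, max(54.43, 0) = 54.43
Node u (S = 119): V_u = e^(−0.03)·[0.5111·0.0000 + 0.4889·20.0000] = 9.4891
Node d (S = 75.86): V_d = e^(−0.03)·[0.5111·20.0000 + 0.4889·54.4253] = 35.7422
Node 0 (S = 95): V_0 = e^(−0.03)·[0.5111·9.4891 + 0.4889·35.7422] = 21.6646

21.66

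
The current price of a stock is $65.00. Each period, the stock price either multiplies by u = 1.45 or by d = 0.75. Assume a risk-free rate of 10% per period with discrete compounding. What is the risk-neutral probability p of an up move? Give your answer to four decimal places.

Risk-neutral probability p = (1 + 0.1 − 0.75)/(1.45 − 0.75) = 0.3500/0.7000 = 0.5000

p = 0.5000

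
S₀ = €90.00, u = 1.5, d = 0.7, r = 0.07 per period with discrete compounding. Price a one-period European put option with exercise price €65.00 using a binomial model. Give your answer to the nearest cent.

€1.00

Risk-neutral probability p = (1 + 0.07 − 0.7)/(1.5 − 0.7) = 0.3700/0.8000 = 0.4625
Terminal stock prices: S_u = 135, S_d = 63
Terminal payoffs (K − S): max(-70, 0) = 0, max(2, 0) = 2
Node 0 (S = 90): V_0 = 1/1.07·[0.4625·0.0000 + 0.5375·2.0000] = 1.0047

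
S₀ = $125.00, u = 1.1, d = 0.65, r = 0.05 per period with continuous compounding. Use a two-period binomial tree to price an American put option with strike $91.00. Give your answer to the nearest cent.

Risk-neutral probability p = (e^0.05 − 0.65)/(1.1 − 0.65) = 0.4013/0.4500 = 0.8917
Terminal stock prices: S_uu = 151.3, S_ud = 89.38, S_dd = 52.81
Terminal payoffs (K − S): max(-60.25, 0) = 0, max(1.625, 0) = 1.625, max(38.19, 0) = 38.19
Node u (S = 137.5): continuation = e^(−0.05)·[0.8917·0.0000 + 0.1083·1.6250] = 0.1674; exercise value = 0.0000 ≤ continuation, so V_u = 0.1674
Node d (S = 81.25): continuation = e^(−0.05)·[0.8917·1.6250 + 0.1083·38.1875] = 5.3119; exercise value = 9.7500 > continuation, so V_d = 9.7500 (exercise)
Node 0 (S = 125): continuation = e^(−0.05)·[0.8917·0.1674 + 0.1083·9.7500] = 1.1463; exercise value = 0.0000 ≤ continuation, so V_0 = 1.1463

$1.15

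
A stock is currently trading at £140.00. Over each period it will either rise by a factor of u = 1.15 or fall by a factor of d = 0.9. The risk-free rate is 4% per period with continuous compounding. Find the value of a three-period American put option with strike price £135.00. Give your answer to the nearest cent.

Risk-neutral probability p = (e^0.04 − 0.9)/(1.15 − 0.9) = 0.1408/0.2500 = 0.5632
Terminal stock prices: S_uuu = 212.9, S_uud = 166.6, S_udd = 130.4, S_ddd = 102.1
Terminal payoffs (K − S): max(-77.92, 0) = 0, max(-31.63, 0) = 0, max(4.59, 0) = 4.59, max(32.94, 0) = 32.94
Node uu (S = 185.1): continuation = e^(−0.04)·[0.5632·0.0000 + 0.4368·0.0000] = 0.0000; exercise value = 0.0000 ≤ continuation, so V_uu = 0.0000
Node ud (S = 144.9): continuation = e^(−0.04)·[0.5632·0.0000 + 0.4368·4.5900] = 1.9261; exercise value = 0.0000 ≤ continuation, so V_ud = 1.9261
Node dd (S = 113.4): continuation = e^(−0.04)·[0.5632·4.5900 + 0.4368·32.9400] = 16.3066; exercise value = 21.6000 > continuation, so V_dd = 21.6000 (exercise)
Node u (S = 161): continuation = e^(−0.04)·[0.5632·0.0000 + 0.4368·1.9261] = 0.8083; exercise value = 0.0000 ≤ continuation, so V_u = 0.8083
Node d (S = 126): continuation = e^(−0.04)·[0.5632·1.9261 + 0.4368·21.6000] = 10.1064; exercise value = 9.0000 ≤ continuation, so V_d = 10.1064
Node 0 (S = 140): continuation = e^(−0.04)·[0.5632·0.8083 + 0.4368·10.1064] = 4.6783; exercise value = 0.0000 ≤ continuation, so V_0 = 4.6783

£4.68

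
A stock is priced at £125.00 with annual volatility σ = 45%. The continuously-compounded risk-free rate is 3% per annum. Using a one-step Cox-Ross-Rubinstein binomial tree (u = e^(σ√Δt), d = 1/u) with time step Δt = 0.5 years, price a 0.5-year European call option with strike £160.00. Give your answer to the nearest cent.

CRR parameters: u = e^(σ√Δt) = e^(0.45·√0.5) = 1.3746, d = 1/u = 0.7275
Per-period rate: rΔt = 0.03·0.5 = 0.015, so R = e^0.015 = 1.0151
Risk-neutral probability p = (e^0.015 − 0.7275)/(1.3746 − 0.7275) = 0.2877/0.6472 = 0.4445
Terminal stock prices: S_u = 171.8, S_d = 90.93
Terminal payoffs (S − K): max(11.83, 0) = 11.83, max(-69.07, 0) = 0
Node 0 (S = 125): V_0 = e^(−0.015)·[0.4445·11.8311 + 0.5555·0.0000] = 5.1802

£5.18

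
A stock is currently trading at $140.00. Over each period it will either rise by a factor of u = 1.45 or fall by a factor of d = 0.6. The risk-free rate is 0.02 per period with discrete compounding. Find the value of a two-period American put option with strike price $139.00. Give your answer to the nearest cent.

$31.41

Risk-neutral probability p = (1 + 0.02 − 0.6)/(1.45 − 0.6) = 0.4200/0.8500 = 0.4941
Terminal stock prices: S_uu = 294.4, S_ud = 121.8, S_dd = 50.4
Terminal payoffs (K − S): max(-155.4, 0) = 0, max(17.2, 0) = 17.2, max(88.6, 0) = 88.6
Node u (S = 203): continuation = 1/1.02·[0.4941·0.0000 + 0.5059·17.2000] = 8.5306; exercise value = 0.0000 ≤ continuation, so V_u = 8.5306
Node d (S = 84): continuation = 1/1.02·[0.4941·17.2000 + 0.5059·88.6000] = 52.2745; exercise value = 55.0000 > continuation, so V_d = 55.0000 (exercise)
Node 0 (S = 140): continuation = 1/1.02·[0.4941·8.5306 + 0.5059·55.0000] = 31.4104; exercise value = 0.0000 ≤ continuation, so V_0 = 31.4104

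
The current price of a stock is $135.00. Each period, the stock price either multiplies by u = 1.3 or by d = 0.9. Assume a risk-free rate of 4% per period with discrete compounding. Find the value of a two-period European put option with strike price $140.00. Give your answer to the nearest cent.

Risk-neutral probability p = (1 + 0.04 − 0.9)/(1.3 − 0.9) = 0.1400/0.4000 = 0.3500
Terminal stock prices: S_uu = 228.2, S_ud = 158, S_dd = 109.4
Terminal payoffs (K − S): max(-88.15, 0) = 0, max(-17.95, 0) = 0, max(30.65, 0) = 30.65
Node u (S = 175.5): V_u = 1/1.04·[0.3500·0.0000 + 0.6500·0.0000] = 0.0000
Node d (S = 121.5): V_d = 1/1.04·[0.3500·0.0000 + 0.6500·30.6500] = 19.1562
Node 0 (S = 135): V_0 = 1/1.04·[0.3500·0.0000 + 0.6500·19.1562] = 11.9727

$11.97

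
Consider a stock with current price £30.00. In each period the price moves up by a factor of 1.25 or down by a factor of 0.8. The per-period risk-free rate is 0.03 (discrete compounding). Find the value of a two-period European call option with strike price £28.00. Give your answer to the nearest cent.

Risk-neutral probability p = (1 + 0.03 − 0.8)/(1.25 − 0.8) = 0.2300/0.4500 = 0.5111
Terminal stock prices: S_uu = 46.88, S_ud = 30, S_dd = 19.2
Terminal payoffs (S − K): max(18.88, 0) = 18.88, max(2, 0) = 2, max(-8.8, 0) = 0
Node u (S = 37.5): V_u = 1/1.03·[0.5111·18.8750 + 0.4889·2.0000] = 10.3155
Node d (S = 24): V_d = 1/1.03·[0.5111·2.0000 + 0.4889·0.0000] = 0.9924
Node 0 (S = 30): V_0 = 1/1.03·[0.5111·10.3155 + 0.4889·0.9924] = 5.5899

£5.59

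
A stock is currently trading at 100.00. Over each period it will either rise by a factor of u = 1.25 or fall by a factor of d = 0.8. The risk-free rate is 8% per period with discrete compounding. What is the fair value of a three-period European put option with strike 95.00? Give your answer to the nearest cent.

5.05

Risk-neutral probability p = (1 + 0.08 − 0.8)/(1.25 − 0.8) = 0.2800/0.4500 = 0.6222
Terminal stock prices: S_uuu = 195.3, S_uud = 125, S_udd = 80, S_ddd = 51.2
Terminal payoffs (K − S): max(-100.3, 0) = 0, max(-30, 0) = 0, max(15, 0) = 15, max(43.8, 0) = 43.8
Node uu (S = 156.2): V_uu = 1/1.08·[0.6222·0.0000 + 0.3778·0.0000] = 0.0000
Node ud (S = 100): V_ud = 1/1.08·[0.6222·0.0000 + 0.3778·15.0000] = 5.2469
Node dd (S = 64): V_dd = 1/1.08·[0.6222·15.0000 + 0.3778·43.8000] = 23.9630
Node u (S = 125): V_u = 1/1.08·[0.6222·0.0000 + 0.3778·5.2469] = 1.8353
Node d (S = 80): V_d = 1/1.08·[0.6222·5.2469 + 0.3778·23.9630] = 11.4050
Node 0 (S = 100): V_0 = 1/1.08·[0.6222·1.8353 + 0.3778·11.4050] = 5.0468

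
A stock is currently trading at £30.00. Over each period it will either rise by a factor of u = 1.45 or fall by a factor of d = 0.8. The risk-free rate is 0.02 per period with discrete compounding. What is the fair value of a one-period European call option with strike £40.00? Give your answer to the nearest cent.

£1.16

Risk-neutral probability p = (1 + 0.02 − 0.8)/(1.45 − 0.8) = 0.2200/0.6500 = 0.3385
Terminal stock prices: S_u = 43.5, S_d = 24
Terminal payoffs (S − K): max(3.5, 0) = 3.5, max(-16, 0) = 0
Node 0 (S = 30): V_0 = 1/1.02·[0.3385·3.5000 + 0.6615·0.0000] = 1.1614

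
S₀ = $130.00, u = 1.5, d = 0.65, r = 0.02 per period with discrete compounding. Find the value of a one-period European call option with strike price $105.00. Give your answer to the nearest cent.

$38.41

Risk-neutral probability p = (1 + 0.02 − 0.65)/(1.5 − 0.65) = 0.3700/0.8500 = 0.4353
Terminal stock prices: S_u = 195, S_d = 84.5
Terminal payoffs (S − K): max(90, 0) = 90, max(-20.5, 0) = 0
Node 0 (S = 130): V_0 = 1/1.02·[0.4353·90.0000 + 0.5647·0.0000] = 38.4083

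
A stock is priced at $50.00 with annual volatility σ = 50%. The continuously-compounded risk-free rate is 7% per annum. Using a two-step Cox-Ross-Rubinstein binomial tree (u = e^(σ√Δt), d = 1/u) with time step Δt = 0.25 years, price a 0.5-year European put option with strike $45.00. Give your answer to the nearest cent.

CRR parameters: u = e^(σ√Δt) = e^(0.5·√0.25) = 1.2840, d = 1/u = 0.7788
Per-period rate: rΔt = 0.07·0.25 = 0.0175, so R = e^0.0175 = 1.0177
Risk-neutral probability p = (e^0.0175 − 0.7788)/(1.2840 − 0.7788) = 0.2389/0.5052 = 0.4728
Terminal stock prices: S_uu = 82.44, S_ud = 50, S_dd = 30.33
Terminal payoffs (K − S): max(-37.44, 0) = 0, max(-5, 0) = 0, max(14.67, 0) = 14.67
Node u (S = 64.2): V_u = e^(−0.0175)·[0.4728·0.0000 + 0.5272·0.0000] = 0.0000
Node d (S = 38.94): V_d = e^(−0.0175)·[0.4728·0.0000 + 0.5272·14.6735] = 7.6021
Node 0 (S = 50): V_0 = e^(−0.0175)·[0.4728·0.0000 + 0.5272·7.6021] = 3.9386

$3.94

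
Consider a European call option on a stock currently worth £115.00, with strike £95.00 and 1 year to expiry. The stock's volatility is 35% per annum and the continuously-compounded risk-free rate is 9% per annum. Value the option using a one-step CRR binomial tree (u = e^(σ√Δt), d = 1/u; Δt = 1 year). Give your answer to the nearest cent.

CRR parameters: u = e^(σ√Δt) = e^(0.35·√1) = 1.4191, d = 1/u = 0.7047
Per-period rate: rΔt = 0.09·1 = 0.09, so R = e^0.09 = 1.0942
Risk-neutral probability p = (e^0.09 − 0.7047)/(1.4191 − 0.7047) = 0.3895/0.7144 = 0.5452
Terminal stock prices: S_u = 163.2, S_d = 81.04
Terminal payoffs (S − K): max(68.19, 0) = 68.19, max(-13.96, 0) = 0
Node 0 (S = 115): V_0 = e^(−0.09)·[0.5452·68.1928 + 0.4548·0.0000] = 33.9793

£33.98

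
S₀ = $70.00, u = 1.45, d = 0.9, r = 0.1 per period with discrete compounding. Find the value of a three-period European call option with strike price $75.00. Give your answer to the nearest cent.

$18.29

Risk-neutral probability p = (1 + 0.1 − 0.9)/(1.45 − 0.9) = 0.2000/0.5500 = 0.3636
Terminal stock prices: S_uuu = 213.4, S_uud = 132.5, S_udd = 82.22, S_ddd = 51.03
Terminal payoffs (S − K): max(138.4, 0) = 138.4, max(57.46, 0) = 57.46, max(7.215, 0) = 7.215, max(-23.97, 0) = 0
Node uu (S = 147.2): V_uu = 1/1.1·[0.3636·138.4038 + 0.6364·57.4575] = 78.9932
Node ud (S = 91.35): V_ud = 1/1.1·[0.3636·57.4575 + 0.6364·7.2150] = 23.1682
Node dd (S = 56.7): V_dd = 1/1.1·[0.3636·7.2150 + 0.6364·0.0000] = 2.3851
Node u (S = 101.5): V_u = 1/1.1·[0.3636·78.9932 + 0.6364·23.1682] = 39.5165
Node d (S = 63): V_d = 1/1.1·[0.3636·23.1682 + 0.6364·2.3851] = 9.0387
Node 0 (S = 70): V_0 = 1/1.1·[0.3636·39.5165 + 0.6364·9.0387] = 18.2923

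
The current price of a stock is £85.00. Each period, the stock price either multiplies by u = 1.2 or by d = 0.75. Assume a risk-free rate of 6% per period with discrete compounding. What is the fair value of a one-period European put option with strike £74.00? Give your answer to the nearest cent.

Risk-neutral probability p = (1 + 0.06 − 0.75)/(1.2 − 0.75) = 0.3100/0.4500 = 0.6889
Terminal stock prices: S_u = 102, S_d = 63.75
Terminal payoffs (K − S): max(-28, 0) = 0, max(10.25, 0) = 10.25
Node 0 (S = 85): V_0 = 1/1.06·[0.6889·0.0000 + 0.3111·10.2500] = 3.0084

£3.01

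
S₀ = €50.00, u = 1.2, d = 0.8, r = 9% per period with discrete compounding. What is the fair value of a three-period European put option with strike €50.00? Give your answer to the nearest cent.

Risk-neutral probability p = (1 + 0.09 − 0.8)/(1.2 − 0.8) = 0.2900/0.4000 = 0.7250
Terminal stock prices: S_uuu = 86.4, S_uud = 57.6, S_udd = 38.4, S_ddd = 25.6
Terminal payoffs (K − S): max(-36.4, 0) = 0, max(-7.6, 0) = 0, max(11.6, 0) = 11.6, max(24.4, 0) = 24.4
Node uu (S = 72): V_uu = 1/1.09·[0.7250·0.0000 + 0.2750·0.0000] = 0.0000
Node ud (S = 48): V_ud = 1/1.09·[0.7250·0.0000 + 0.2750·11.6000] = 2.9266
Node dd (S = 32): V_dd = 1/1.09·[0.7250·11.6000 + 0.2750·24.4000] = 13.8716
Node u (S = 60): V_u = 1/1.09·[0.7250·0.0000 + 0.2750·2.9266] = 0.7384
Node d (S = 40): V_d = 1/1.09·[0.7250·2.9266 + 0.2750·13.8716] = 5.4463
Node 0 (S = 50): V_0 = 1/1.09·[0.7250·0.7384 + 0.2750·5.4463] = 1.8652

€1.87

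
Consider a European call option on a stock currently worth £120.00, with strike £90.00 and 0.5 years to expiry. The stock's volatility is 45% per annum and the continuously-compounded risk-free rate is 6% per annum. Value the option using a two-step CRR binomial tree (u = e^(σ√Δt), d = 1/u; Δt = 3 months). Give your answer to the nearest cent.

£36.24

CRR parameters: u = e^(σ√Δt) = e^(0.45·√0.25) = 1.2523, d = 1/u = 0.7985
Per-period rate: rΔt = 0.06·0.25 = 0.015, so R = e^0.015 = 1.0151
Risk-neutral probability p = (e^0.015 − 0.7985)/(1.2523 − 0.7985) = 0.2166/0.4538 = 0.4773
Terminal stock prices: S_uu = 188.2, S_ud = 120, S_dd = 76.52
Terminal payoffs (S − K): max(98.2, 0) = 98.2, max(30, 0) = 30, max(-13.48, 0) = 0
Node u (S = 150.3): V_u = e^(−0.015)·[0.4773·98.1975 + 0.5227·30.0000] = 61.6187
Node d (S = 95.82): V_d = e^(−0.015)·[0.4773·30.0000 + 0.5227·0.0000] = 14.1055
Node 0 (S = 120): V_0 = e^(−0.015)·[0.4773·61.6187 + 0.5227·14.1055] = 36.2354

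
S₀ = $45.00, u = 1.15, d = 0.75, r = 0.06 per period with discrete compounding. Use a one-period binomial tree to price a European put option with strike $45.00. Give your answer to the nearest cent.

$2.39

Risk-neutral probability p = (1 + 0.06 − 0.75)/(1.15 − 0.75) = 0.3100/0.4000 = 0.7750
Terminal stock prices: S_u = 51.75, S_d = 33.75
Terminal payoffs (K − S): max(-6.75, 0) = 0, max(11.25, 0) = 11.25
Node 0 (S = 45): V_0 = 1/1.06·[0.7750·0.0000 + 0.2250·11.2500] = 2.3880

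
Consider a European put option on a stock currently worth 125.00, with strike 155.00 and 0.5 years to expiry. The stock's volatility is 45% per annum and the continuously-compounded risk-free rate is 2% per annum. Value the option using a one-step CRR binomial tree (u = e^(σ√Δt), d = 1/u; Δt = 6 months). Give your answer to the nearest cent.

35.73

CRR parameters: u = e^(σ√Δt) = e^(0.45·√0.5) = 1.3746, d = 1/u = 0.7275
Per-period rate: rΔt = 0.02·0.5 = 0.01, so R = e^0.01 = 1.0101
Risk-neutral probability p = (e^0.01 − 0.7275)/(1.3746 − 0.7275) = 0.2826/0.6472 = 0.4366
Terminal stock prices: S_u = 171.8, S_d = 90.93
Terminal payoffs (K − S): max(-16.83, 0) = 0, max(64.07, 0) = 64.07
Node 0 (S = 125): V_0 = e^(−0.01)·[0.4366·0.0000 + 0.5634·64.0677] = 35.7338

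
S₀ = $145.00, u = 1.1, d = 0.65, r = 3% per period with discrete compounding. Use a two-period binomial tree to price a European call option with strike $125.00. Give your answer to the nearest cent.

Risk-neutral probability p = (1 + 0.03 − 0.65)/(1.1 − 0.65) = 0.3800/0.4500 = 0.8444
Terminal stock prices: S_uu = 175.5, S_ud = 103.7, S_dd = 61.26
Terminal payoffs (S − K): max(50.45, 0) = 50.45, max(-21.33, 0) = 0, max(-63.74, 0) = 0
Node u (S = 159.5): V_u = 1/1.03·[0.8444·50.4500 + 0.1556·0.0000] = 41.3614
Node d (S = 94.25): V_d = 1/1.03·[0.8444·0.0000 + 0.1556·0.0000] = 0.0000
Node 0 (S = 145): V_0 = 1/1.03·[0.8444·41.3614 + 0.1556·0.0000] = 33.9101

$33.91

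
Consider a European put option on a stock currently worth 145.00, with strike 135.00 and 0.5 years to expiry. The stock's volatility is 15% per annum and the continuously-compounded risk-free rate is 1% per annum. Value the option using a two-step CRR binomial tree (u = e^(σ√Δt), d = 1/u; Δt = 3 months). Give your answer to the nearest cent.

2.56

CRR parameters: u = e^(σ√Δt) = e^(0.15·√0.25) = 1.0779, d = 1/u = 0.9277
Per-period rate: rΔt = 0.01·0.25 = 0.0025, so R = e^0.0025 = 1.0025
Risk-neutral probability p = (e^0.0025 − 0.9277)/(1.0779 − 0.9277) = 0.0748/0.1501 = 0.4979
Terminal stock prices: S_uu = 168.5, S_ud = 145, S_dd = 124.8
Terminal payoffs (K − S): max(-33.47, 0) = 0, max(-10, 0) = 0, max(10.2, 0) = 10.2
Node u (S = 156.3): V_u = e^(−0.0025)·[0.4979·0.0000 + 0.5021·0.0000] = 0.0000
Node d (S = 134.5): V_d = e^(−0.0025)·[0.4979·0.0000 + 0.5021·10.1973] = 5.1070
Node 0 (S = 145): V_0 = e^(−0.0025)·[0.4979·0.0000 + 0.5021·5.1070] = 2.5577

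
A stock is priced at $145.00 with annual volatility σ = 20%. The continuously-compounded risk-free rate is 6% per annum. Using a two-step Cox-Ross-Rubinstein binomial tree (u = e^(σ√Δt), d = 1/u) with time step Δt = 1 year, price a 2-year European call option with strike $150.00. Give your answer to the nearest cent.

CRR parameters: u = e^(σ√Δt) = e^(0.2·√1) = 1.2214, d = 1/u = 0.8187
Per-period rate: rΔt = 0.06·1 = 0.06, so R = e^0.06 = 1.0618
Risk-neutral probability p = (e^0.06 − 0.8187)/(1.2214 − 0.8187) = 0.2431/0.4027 = 0.6037
Terminal stock prices: S_uu = 216.3, S_ud = 145, S_dd = 97.2
Terminal payoffs (S − K): max(66.31, 0) = 66.31, max(-5, 0) = 0, max(-52.8, 0) = 0
Node u (S = 177.1): V_u = e^(−0.06)·[0.6037·66.3146 + 0.3963·0.0000] = 37.7047
Node d (S = 118.7): V_d = e^(−0.06)·[0.6037·0.0000 + 0.3963·0.0000] = 0.0000
Node 0 (S = 145): V_0 = e^(−0.06)·[0.6037·37.7047 + 0.3963·0.0000] = 21.4379

$21.44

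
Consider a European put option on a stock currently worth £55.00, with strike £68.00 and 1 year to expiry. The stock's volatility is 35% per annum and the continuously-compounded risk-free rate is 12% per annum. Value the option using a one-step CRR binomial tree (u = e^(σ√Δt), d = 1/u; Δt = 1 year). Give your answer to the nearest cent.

CRR parameters: u = e^(σ√Δt) = e^(0.35·√1) = 1.4191, d = 1/u = 0.7047
Per-period rate: rΔt = 0.12·1 = 0.12, so R = e^0.12 = 1.1275
Risk-neutral probability p = (e^0.12 − 0.7047)/(1.4191 − 0.7047) = 0.4228/0.7144 = 0.5919
Terminal stock prices: S_u = 78.05, S_d = 38.76
Terminal payoffs (K − S): max(-10.05, 0) = 0, max(29.24, 0) = 29.24
Node 0 (S = 55): V_0 = e^(−0.12)·[0.5919·0.0000 + 0.4081·29.2422] = 10.5854

£10.59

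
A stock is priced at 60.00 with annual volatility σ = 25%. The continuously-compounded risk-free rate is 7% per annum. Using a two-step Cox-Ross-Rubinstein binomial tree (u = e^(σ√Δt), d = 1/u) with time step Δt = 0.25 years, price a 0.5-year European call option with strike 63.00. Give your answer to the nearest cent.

CRR parameters: u = e^(σ√Δt) = e^(0.25·√0.25) = 1.1331, d = 1/u = 0.8825
Per-period rate: rΔt = 0.07·0.25 = 0.0175, so R = e^0.0175 = 1.0177
Risk-neutral probability p = (e^0.0175 − 0.8825)/(1.1331 − 0.8825) = 0.1352/0.2507 = 0.5392
Terminal stock prices: S_uu = 77.04, S_ud = 60, S_dd = 46.73
Terminal payoffs (S − K): max(14.04, 0) = 14.04, max(-3, 0) = 0, max(-16.27, 0) = 0
Node u (S = 67.99): V_u = e^(−0.0175)·[0.5392·14.0415 + 0.4608·0.0000] = 7.4402
Node d (S = 52.95): V_d = e^(−0.0175)·[0.5392·0.0000 + 0.4608·0.0000] = 0.0000
Node 0 (S = 60): V_0 = e^(−0.0175)·[0.5392·7.4402 + 0.4608·0.0000] = 3.9423

3.94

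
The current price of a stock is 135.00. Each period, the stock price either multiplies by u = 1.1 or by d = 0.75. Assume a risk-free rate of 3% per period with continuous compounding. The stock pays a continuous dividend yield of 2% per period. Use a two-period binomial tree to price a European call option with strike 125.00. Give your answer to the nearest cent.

19.94

Per-period risk-free factor R = e^0.03 = 1.0305; dividend-adjusted growth = e^(0.03−0.02) = 1.0101.
Risk-neutral probability p = (1.0101 − 0.75)/(1.1 − 0.75) = 0.2601/0.3500 = 0.7430
Terminal stock prices: S_uu = 163.4, S_ud = 111.4, S_dd = 75.94
Terminal payoffs (S − K): max(38.35, 0) = 38.35, max(-13.62, 0) = 0, max(-49.06, 0) = 0
Node u (S = 148.5): V_u = e^(−0.03)·[0.7430·38.3500 + 0.2570·0.0000] = 27.6519
Node d (S = 101.2): V_d = e^(−0.03)·[0.7430·0.0000 + 0.2570·0.0000] = 0.0000
Node 0 (S = 135): V_0 = e^(−0.03)·[0.7430·27.6519 + 0.2570·0.0000] = 19.9382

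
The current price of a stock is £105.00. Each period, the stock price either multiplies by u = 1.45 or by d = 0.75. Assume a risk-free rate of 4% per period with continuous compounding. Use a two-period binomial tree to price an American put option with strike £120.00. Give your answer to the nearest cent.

Risk-neutral probability p = (e^0.04 − 0.75)/(1.45 − 0.75) = 0.2908/0.7000 = 0.4154
Terminal stock prices: S_uu = 220.8, S_ud = 114.2, S_dd = 59.06
Terminal payoffs (K − S): max(-100.8, 0) = 0, max(5.812, 0) = 5.812, max(60.94, 0) = 60.94
Node u (S = 152.2): continuation = e^(−0.04)·[0.4154·0.0000 + 0.5846·5.8125] = 3.2645; exercise value = 0.0000 ≤ continuation, so V_u = 3.2645
Node d (S = 78.75): continuation = e^(−0.04)·[0.4154·5.8125 + 0.5846·60.9375] = 36.5447; exercise value = 41.2500 > continuation, so V_d = 41.2500 (exercise)
Node 0 (S = 105): continuation = e^(−0.04)·[0.4154·3.2645 + 0.5846·41.2500] = 24.4705; exercise value = 15.0000 ≤ continuation, so V_0 = 24.4705

£24.47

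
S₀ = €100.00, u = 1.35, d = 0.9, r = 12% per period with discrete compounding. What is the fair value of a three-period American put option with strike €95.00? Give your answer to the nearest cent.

€2.92

Risk-neutral probability p = (1 + 0.12 − 0.9)/(1.35 − 0.9) = 0.2200/0.4500 = 0.4889
Terminal stock prices: S_uuu = 246, S_uud = 164, S_udd = 109.4, S_ddd = 72.9
Terminal payoffs (K − S): max(-151, 0) = 0, max(-69.03, 0) = 0, max(-14.35, 0) = 0, max(22.1, 0) = 22.1
Node uu (S = 182.3): continuation = 1/1.12·[0.4889·0.0000 + 0.5111·0.0000] = 0.0000; exercise value = 0.0000 ≤ continuation, so V_uu = 0.0000
Node ud (S = 121.5): continuation = 1/1.12·[0.4889·0.0000 + 0.5111·0.0000] = 0.0000; exercise value = 0.0000 ≤ continuation, so V_ud = 0.0000
Node dd (S = 81): continuation = 1/1.12·[0.4889·0.0000 + 0.5111·22.1000] = 10.0853; exercise value = 14.0000 > continuation, so V_dd = 14.0000 (exercise)
Node u (S = 135): continuation = 1/1.12·[0.4889·0.0000 + 0.5111·0.0000] = 0.0000; exercise value = 0.0000 ≤ continuation, so V_u = 0.0000
Node d (S = 90): continuation = 1/1.12·[0.4889·0.0000 + 0.5111·14.0000] = 6.3889; exercise value = 5.0000 ≤ continuation, so V_d = 6.3889
Node 0 (S = 100): continuation = 1/1.12·[0.4889·0.0000 + 0.5111·6.3889] = 2.9156; exercise value = 0.0000 ≤ continuation, so V_0 = 2.9156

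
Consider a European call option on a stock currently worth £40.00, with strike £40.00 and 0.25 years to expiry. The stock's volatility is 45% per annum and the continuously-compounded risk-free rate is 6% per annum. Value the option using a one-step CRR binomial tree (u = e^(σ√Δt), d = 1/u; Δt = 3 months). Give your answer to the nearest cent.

CRR parameters: u = e^(σ√Δt) = e^(0.45·√0.25) = 1.2523, d = 1/u = 0.7985
Per-period rate: rΔt = 0.06·0.25 = 0.015, so R = e^0.015 = 1.0151
Risk-neutral probability p = (e^0.015 − 0.7985)/(1.2523 − 0.7985) = 0.2166/0.4538 = 0.4773
Terminal stock prices: S_u = 50.09, S_d = 31.94
Terminal payoffs (S − K): max(10.09, 0) = 10.09, max(-8.059, 0) = 0
Node 0 (S = 40): V_0 = e^(−0.015)·[0.4773·10.0929 + 0.5227·0.0000] = 4.7455

£4.75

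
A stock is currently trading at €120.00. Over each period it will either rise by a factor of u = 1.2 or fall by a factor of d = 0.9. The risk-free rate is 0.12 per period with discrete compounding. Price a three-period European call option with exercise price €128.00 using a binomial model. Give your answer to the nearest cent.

€30.70

Risk-neutral probability p = (1 + 0.12 − 0.9)/(1.2 − 0.9) = 0.2200/0.3000 = 0.7333
Terminal stock prices: S_uuu = 207.4, S_uud = 155.5, S_udd = 116.6, S_ddd = 87.48
Terminal payoffs (S − K): max(79.36, 0) = 79.36, max(27.52, 0) = 27.52, max(-11.36, 0) = 0, max(-40.52, 0) = 0
Node uu (S = 172.8): V_uu = 1/1.12·[0.7333·79.3600 + 0.2667·27.5200] = 58.5143
Node ud (S = 129.6): V_ud = 1/1.12·[0.7333·27.5200 + 0.2667·0.0000] = 18.0190
Node dd (S = 97.2): V_dd = 1/1.12·[0.7333·0.0000 + 0.2667·0.0000] = 0.0000
Node u (S = 144): V_u = 1/1.12·[0.7333·58.5143 + 0.2667·18.0190] = 42.6032
Node d (S = 108): V_d = 1/1.12·[0.7333·18.0190 + 0.2667·0.0000] = 11.7982
Node 0 (S = 120): V_0 = 1/1.12·[0.7333·42.6032 + 0.2667·11.7982] = 30.7040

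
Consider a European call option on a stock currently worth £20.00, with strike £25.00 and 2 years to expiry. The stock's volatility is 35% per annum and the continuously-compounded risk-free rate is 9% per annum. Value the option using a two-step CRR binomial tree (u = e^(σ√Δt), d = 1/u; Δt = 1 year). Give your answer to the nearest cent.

£3.79

CRR parameters: u = e^(σ√Δt) = e^(0.35·√1) = 1.4191, d = 1/u = 0.7047
Per-period rate: rΔt = 0.09·1 = 0.09, so R = e^0.09 = 1.0942
Risk-neutral probability p = (e^0.09 − 0.7047)/(1.4191 − 0.7047) = 0.3895/0.7144 = 0.5452
Terminal stock prices: S_uu = 40.28, S_ud = 20, S_dd = 9.932
Terminal payoffs (S − K): max(15.28, 0) = 15.28, max(-5, 0) = 0, max(-15.07, 0) = 0
Node u (S = 28.38): V_u = e^(−0.09)·[0.5452·15.2751 + 0.4548·0.0000] = 7.6113
Node d (S = 14.09): V_d = e^(−0.09)·[0.5452·0.0000 + 0.4548·0.0000] = 0.0000
Node 0 (S = 20): V_0 = e^(−0.09)·[0.5452·7.6113 + 0.4548·0.0000] = 3.7926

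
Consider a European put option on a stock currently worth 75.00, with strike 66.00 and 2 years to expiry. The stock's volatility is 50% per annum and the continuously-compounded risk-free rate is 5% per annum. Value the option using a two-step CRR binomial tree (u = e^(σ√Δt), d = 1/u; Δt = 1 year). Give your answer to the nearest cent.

11.42

CRR parameters: u = e^(σ√Δt) = e^(0.5·√1) = 1.6487, d = 1/u = 0.6065
Per-period rate: rΔt = 0.05·1 = 0.05, so R = e^0.05 = 1.0513
Risk-neutral probability p = (e^0.05 − 0.6065)/(1.6487 − 0.6065) = 0.4447/1.0422 = 0.4267
Terminal stock prices: S_uu = 203.9, S_ud = 75, S_dd = 27.59
Terminal payoffs (K − S): max(-137.9, 0) = 0, max(-9, 0) = 0, max(38.41, 0) = 38.41
Node u (S = 123.7): V_u = e^(−0.05)·[0.4267·0.0000 + 0.5733·0.0000] = 0.0000
Node d (S = 45.49): V_d = e^(−0.05)·[0.4267·0.0000 + 0.5733·38.4090] = 20.9447
Node 0 (S = 75): V_0 = e^(−0.05)·[0.4267·0.0000 + 0.5733·20.9447] = 11.4212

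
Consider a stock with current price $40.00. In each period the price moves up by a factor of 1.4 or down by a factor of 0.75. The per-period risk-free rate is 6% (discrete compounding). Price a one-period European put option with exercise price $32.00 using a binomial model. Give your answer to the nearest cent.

$0.99

Risk-neutral probability p = (1 + 0.06 − 0.75)/(1.4 − 0.75) = 0.3100/0.6500 = 0.4769
Terminal stock prices: S_u = 56, S_d = 30
Terminal payoffs (K − S): max(-24, 0) = 0, max(2, 0) = 2
Node 0 (S = 40): V_0 = 1/1.06·[0.4769·0.0000 + 0.5231·2.0000] = 0.9869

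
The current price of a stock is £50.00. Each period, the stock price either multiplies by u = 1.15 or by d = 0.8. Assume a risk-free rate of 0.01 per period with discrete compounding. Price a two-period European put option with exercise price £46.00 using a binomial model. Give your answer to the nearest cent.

Risk-neutral probability p = (1 + 0.01 − 0.8)/(1.15 − 0.8) = 0.2100/0.3500 = 0.6000
Terminal stock prices: S_uu = 66.12, S_ud = 46, S_dd = 32
Terminal payoffs (K − S): max(-20.12, 0) = 0, max(0, 0) = 0, max(14, 0) = 14
Node u (S = 57.5): V_u = 1/1.01·[0.6000·0.0000 + 0.4000·0.0000] = 0.0000
Node d (S = 40): V_d = 1/1.01·[0.6000·0.0000 + 0.4000·14.0000] = 5.5446
Node 0 (S = 50): V_0 = 1/1.01·[0.6000·0.0000 + 0.4000·5.5446] = 2.1959

£2.20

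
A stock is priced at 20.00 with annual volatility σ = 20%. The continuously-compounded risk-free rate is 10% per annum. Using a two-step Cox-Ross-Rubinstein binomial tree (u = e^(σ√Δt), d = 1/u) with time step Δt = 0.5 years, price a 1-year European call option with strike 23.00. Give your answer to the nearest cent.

1.33

CRR parameters: u = e^(σ√Δt) = e^(0.2·√0.5) = 1.1519, d = 1/u = 0.8681
Per-period rate: rΔt = 0.1·0.5 = 0.05, so R = e^0.05 = 1.0513
Risk-neutral probability p = (e^0.05 − 0.8681)/(1.1519 − 0.8681) = 0.1831/0.2838 = 0.6454
Terminal stock prices: S_uu = 26.54, S_ud = 20, S_dd = 15.07
Terminal payoffs (S − K): max(3.538, 0) = 3.538, max(-3, 0) = 0, max(-7.927, 0) = 0
Node u (S = 23.04): V_u = e^(−0.05)·[0.6454·3.5379 + 0.3546·0.0000] = 2.1719
Node d (S = 17.36): V_d = e^(−0.05)·[0.6454·0.0000 + 0.3546·0.0000] = 0.0000
Node 0 (S = 20): V_0 = e^(−0.05)·[0.6454·2.1719 + 0.3546·0.0000] = 1.3333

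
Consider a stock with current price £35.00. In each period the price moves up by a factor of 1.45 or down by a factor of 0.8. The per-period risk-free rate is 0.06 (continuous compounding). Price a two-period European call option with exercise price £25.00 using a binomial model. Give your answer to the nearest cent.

£13.65

Risk-neutral probability p = (e^0.06 − 0.8)/(1.45 − 0.8) = 0.2618/0.6500 = 0.4028
Terminal stock prices: S_uu = 73.59, S_ud = 40.6, S_dd = 22.4
Terminal payoffs (S − K): max(48.59, 0) = 48.59, max(15.6, 0) = 15.6, max(-2.6, 0) = 0
Node u (S = 50.75): V_u = e^(−0.06)·[0.4028·48.5875 + 0.5972·15.6000] = 27.2059
Node d (S = 28): V_d = e^(−0.06)·[0.4028·15.6000 + 0.5972·0.0000] = 5.9181
Node 0 (S = 35): V_0 = e^(−0.06)·[0.4028·27.2059 + 0.5972·5.9181] = 13.6493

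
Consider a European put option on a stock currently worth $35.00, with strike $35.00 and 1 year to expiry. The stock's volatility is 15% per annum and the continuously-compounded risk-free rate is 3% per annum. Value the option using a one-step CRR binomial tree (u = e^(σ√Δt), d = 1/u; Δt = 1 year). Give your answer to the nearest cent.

CRR parameters: u = e^(σ√Δt) = e^(0.15·√1) = 1.1618, d = 1/u = 0.8607
Per-period rate: rΔt = 0.03·1 = 0.03, so R = e^0.03 = 1.0305
Risk-neutral probability p = (e^0.03 − 0.8607)/(1.1618 − 0.8607) = 0.1697/0.3011 = 0.5637
Terminal stock prices: S_u = 40.66, S_d = 30.12
Terminal payoffs (K − S): max(-5.664, 0) = 0, max(4.875, 0) = 4.875
Node 0 (S = 35): V_0 = e^(−0.03)·[0.5637·0.0000 + 0.4363·4.8752] = 2.0642

$2.06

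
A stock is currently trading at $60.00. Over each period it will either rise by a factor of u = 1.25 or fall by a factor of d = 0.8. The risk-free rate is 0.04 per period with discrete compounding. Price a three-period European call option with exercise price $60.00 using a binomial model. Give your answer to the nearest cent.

Risk-neutral probability p = (1 + 0.04 − 0.8)/(1.25 − 0.8) = 0.2400/0.4500 = 0.5333
Terminal stock prices: S_uuu = 117.2, S_uud = 75, S_udd = 48, S_ddd = 30.72
Terminal payoffs (S − K): max(57.19, 0) = 57.19, max(15, 0) = 15, max(-12, 0) = 0, max(-29.28, 0) = 0
Node uu (S = 93.75): V_uu = 1/1.04·[0.5333·57.1875 + 0.4667·15.0000] = 36.0577
Node ud (S = 60): V_ud = 1/1.04·[0.5333·15.0000 + 0.4667·0.0000] = 7.6923
Node dd (S = 38.4): V_dd = 1/1.04·[0.5333·0.0000 + 0.4667·0.0000] = 0.0000
Node u (S = 75): V_u = 1/1.04·[0.5333·36.0577 + 0.4667·7.6923] = 21.9428
Node d (S = 48): V_d = 1/1.04·[0.5333·7.6923 + 0.4667·0.0000] = 3.9448
Node 0 (S = 60): V_0 = 1/1.04·[0.5333·21.9428 + 0.4667·3.9448] = 13.0228

$13.02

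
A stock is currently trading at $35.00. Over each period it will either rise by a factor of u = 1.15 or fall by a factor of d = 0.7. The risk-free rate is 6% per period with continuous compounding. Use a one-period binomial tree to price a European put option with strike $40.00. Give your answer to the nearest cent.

Risk-neutral probability p = (e^0.06 − 0.7)/(1.15 − 0.7) = 0.3618/0.4500 = 0.8041
Terminal stock prices: S_u = 40.25, S_d = 24.5
Terminal payoffs (K − S): max(-0.25, 0) = 0, max(15.5, 0) = 15.5
Node 0 (S = 35): V_0 = e^(−0.06)·[0.8041·0.0000 + 0.1959·15.5000] = 2.8599

$2.86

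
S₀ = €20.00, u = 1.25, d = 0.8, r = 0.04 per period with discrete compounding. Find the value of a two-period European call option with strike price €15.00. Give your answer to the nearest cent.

€6.57

Risk-neutral probability p = (1 + 0.04 − 0.8)/(1.25 − 0.8) = 0.2400/0.4500 = 0.5333
Terminal stock prices: S_uu = 31.25, S_ud = 20, S_dd = 12.8
Terminal payoffs (S − K): max(16.25, 0) = 16.25, max(5, 0) = 5, max(-2.2, 0) = 0
Node u (S = 25): V_u = 1/1.04·[0.5333·16.2500 + 0.4667·5.0000] = 10.5769
Node d (S = 16): V_d = 1/1.04·[0.5333·5.0000 + 0.4667·0.0000] = 2.5641
Node 0 (S = 20): V_0 = 1/1.04·[0.5333·10.5769 + 0.4667·2.5641] = 6.5746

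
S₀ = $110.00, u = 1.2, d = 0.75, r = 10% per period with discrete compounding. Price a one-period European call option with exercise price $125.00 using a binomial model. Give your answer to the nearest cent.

$4.95

Risk-neutral probability p = (1 + 0.1 − 0.75)/(1.2 − 0.75) = 0.3500/0.4500 = 0.7778
Terminal stock prices: S_u = 132, S_d = 82.5
Terminal payoffs (S − K): max(7, 0) = 7, max(-42.5, 0) = 0
Node 0 (S = 110): V_0 = 1/1.1·[0.7778·7.0000 + 0.2222·0.0000] = 4.9495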